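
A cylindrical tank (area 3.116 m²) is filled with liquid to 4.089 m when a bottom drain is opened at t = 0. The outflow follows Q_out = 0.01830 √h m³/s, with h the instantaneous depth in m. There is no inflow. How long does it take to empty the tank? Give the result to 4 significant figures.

688.6 s

A dh/dt = −Q_out = −0.01830 √h.
∫ h^(−1/2) dh = −(0.01830/A) ∫ dt, giving 2√h = 2√h₀ − (0.01830/A) t.
Tank is empty when √h = 0: t_empty = 2A√h₀/0.01830.
t_empty = 2·3.116·√4.089/0.01830 = 6.23200·2.02213/0.01830 = 688.628 s.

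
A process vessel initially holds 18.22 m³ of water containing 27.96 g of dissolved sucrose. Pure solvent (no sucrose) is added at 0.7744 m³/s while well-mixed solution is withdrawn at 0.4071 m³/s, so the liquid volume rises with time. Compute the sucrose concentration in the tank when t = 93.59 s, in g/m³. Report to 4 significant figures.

Let m(t) be the amount of sucrose. Volume: V(t) = V₀ + (Q_in − Q_out) t = 18.22 + 0.367300 t; V(93.59) = 52.5956 m³.
No sucrose enters, so dm/dt = −Q_out · (m/V).
dm/m = −Q_out dt/(V₀ + 0.367300 t); integrating gives ln(m/m₀) = −(Q_out/(Q_in−Q_out)) ln(V/V₀).
m = m₀ (V₀/V)^(Q_out/(Q_in−Q_out)) = 27.96 × (18.22/52.5956)^(1.10836) = 8.63471 g.
C = m/V = 8.63471/52.5956 = 0.164172 g/m³.

0.1642 g/m³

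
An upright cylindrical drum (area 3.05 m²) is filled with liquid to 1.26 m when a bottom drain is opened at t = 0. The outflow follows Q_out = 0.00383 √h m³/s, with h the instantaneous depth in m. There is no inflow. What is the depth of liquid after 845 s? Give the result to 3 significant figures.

0.350 m

Volume balance on the tank: A dh/dt = −0.00383 √h.
∫ h^(−1/2) dh = −(0.00383/A) ∫ dt, giving 2√h = 2√h₀ − (0.00383/A) t.
√h = √1.26 − 0.00383·845/(2·3.05) = 1.1225 − 0.53055 = 0.59195.
h = 0.59195² = 0.35040 m.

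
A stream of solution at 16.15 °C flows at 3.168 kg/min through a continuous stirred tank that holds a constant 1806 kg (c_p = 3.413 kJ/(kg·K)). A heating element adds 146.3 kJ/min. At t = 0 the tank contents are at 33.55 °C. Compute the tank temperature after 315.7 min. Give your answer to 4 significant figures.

Energy balance: M c_p dT/dt = ṁ c_p (T_in − T) + 146.3.
τ = M/ṁ = 570.076 min; T_ss = T_in + Q̇/(ṁ c_p) = 16.15 + 146.3/(3.168·3.413) = 29.6808 °C.
This is linear first-order; T(t) = T_ss + (T₀ − T_ss) e^(−t/τ).
T(315.7) = 29.6808 + (3.86922)·e^(−315.7/570.076) = 29.6808 + (3.86922)·0.574770 = 31.9047 °C.

31.90 °C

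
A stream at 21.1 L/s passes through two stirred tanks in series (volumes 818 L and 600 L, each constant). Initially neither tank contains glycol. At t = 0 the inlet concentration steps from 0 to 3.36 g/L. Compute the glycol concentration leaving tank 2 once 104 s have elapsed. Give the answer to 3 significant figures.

2.74 g/L

Species balance on tank i: dCᵢ/dt = (Cᵢ₋₁ − Cᵢ)/τᵢ with τᵢ = Vᵢ/Q.
τ₁ = 818/21.1 = 38.768 s; τ₂ = 600/21.1 = 28.436 s.
Tank 1: C₁ = C_in(1 − e^(−t/τ₁)). Tank 2 (τ₁ ≠ τ₂): C₂ = C_in[1 − (τ₁ e^(−t/τ₁) − τ₂ e^(−t/τ₂))/(τ₁ − τ₂)].
At t = 104: e^(−t/τ₁) = 0.068382, e^(−t/τ₂) = 0.025801.
C₂ = 3.36·[1 − (38.768·0.068382 − 28.436·0.025801)/(10.332)] = 3.36·0.81442 = 2.7365 g/L.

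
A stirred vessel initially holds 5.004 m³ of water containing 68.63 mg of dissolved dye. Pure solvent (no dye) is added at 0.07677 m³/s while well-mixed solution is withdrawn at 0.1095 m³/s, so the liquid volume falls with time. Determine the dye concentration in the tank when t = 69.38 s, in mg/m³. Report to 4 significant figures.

Total volume: dV/dt = Q_in − Q_out = -0.0327300 m³/s, so V(t) = 5.004 − 0.0327300 t and V(69.38) = 2.73319 m³.
Species balance (pure solvent in): dm/dt = −Q_out · m/V(t).
Separate: dm/m = −Q_out dt/V(t) ⇒ ln(m/m₀) = −(Q_out/(Q_in−Q_out)) ln(V/V₀).
m = m₀ (V₀/V)^(Q_out/(Q_in−Q_out)) = 68.63 × (5.004/2.73319)^(-3.34555) = 9.07432 mg.
C = m/V = 9.07432/2.73319 = 3.32004 mg/m³.

3.320 mg/m³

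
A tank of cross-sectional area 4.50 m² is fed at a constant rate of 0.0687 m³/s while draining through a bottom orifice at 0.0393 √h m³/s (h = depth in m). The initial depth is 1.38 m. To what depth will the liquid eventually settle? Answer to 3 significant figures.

3.06 m

Level balance: A dh/dt = 0.0687 − 0.0393 √h. Setting dh/dt = 0:
Q_in = 0.0393 √h_ss ⇒ √h_ss = 0.0687/0.0393 = 1.7481.
h_ss = 1.7481² = 3.0558 m. (Since h₀ = 1.38 m < h_ss, the level will rise toward this value.)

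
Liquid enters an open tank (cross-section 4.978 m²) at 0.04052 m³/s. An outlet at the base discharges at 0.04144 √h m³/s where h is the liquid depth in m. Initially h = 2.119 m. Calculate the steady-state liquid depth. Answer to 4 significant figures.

Level balance: A dh/dt = 0.04052 − 0.04144 √h. Setting dh/dt = 0:
Q_in = 0.04144 √h_ss ⇒ √h_ss = 0.04052/0.04144 = 0.977799.
h_ss = 0.977799² = 0.956091 m. (Since h₀ = 2.119 m > h_ss, the level will fall toward this value.)

0.9561 m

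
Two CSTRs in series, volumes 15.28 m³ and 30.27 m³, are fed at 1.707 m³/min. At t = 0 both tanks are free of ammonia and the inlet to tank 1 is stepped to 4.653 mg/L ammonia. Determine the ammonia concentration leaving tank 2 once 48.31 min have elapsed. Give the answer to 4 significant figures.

4.058 mg/L

Time constants: τᵢ = Vᵢ/Q for each well-mixed tank.
τ₁ = 15.28/1.707 = 8.95138 min; τ₂ = 30.27/1.707 = 17.7329 min.
Tank 1: C₁ = C_in(1 − e^(−t/τ₁)). Tank 2 (τ₁ ≠ τ₂): C₂ = C_in[1 − (τ₁ e^(−t/τ₁) − τ₂ e^(−t/τ₂))/(τ₁ − τ₂)].
At t = 48.31: e^(−t/τ₁) = 0.00453044, e^(−t/τ₂) = 0.0655908.
C₂ = 4.653·[1 − (8.95138·0.00453044 − 17.7329·0.0655908)/(-8.78149)] = 4.653·0.872168 = 4.05820 mg/L.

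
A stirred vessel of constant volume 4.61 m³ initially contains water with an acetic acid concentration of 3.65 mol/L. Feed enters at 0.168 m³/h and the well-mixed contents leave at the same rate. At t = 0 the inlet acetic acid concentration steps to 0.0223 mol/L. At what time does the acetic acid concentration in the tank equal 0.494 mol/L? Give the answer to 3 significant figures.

56.0 h

Transient balance on the dissolved component: V dC/dt = Q(C_in − C), so τ = V/Q = 27.440 h.
C(t) = C_in + (C₀ − C_in) e^(−t/τ). Set C = 0.494 and solve for t:
e^(−t/τ) = (C − C_in)/(C₀ − C_in) = (0.494 − 0.0223)/(3.65 − 0.0223) = 0.13003
t = −τ ln(…) = 27.440 × 2.0400 = 55.979 h.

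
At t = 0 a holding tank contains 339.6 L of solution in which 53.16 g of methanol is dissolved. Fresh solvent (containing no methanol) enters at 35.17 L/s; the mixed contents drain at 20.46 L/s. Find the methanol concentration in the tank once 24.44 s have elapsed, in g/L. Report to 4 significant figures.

0.02785 g/L

Total volume: dV/dt = Q_in − Q_out = 14.7100 L/s, so V(t) = 339.6 + 14.7100 t and V(24.44) = 699.112 L.
No methanol enters, so dm/dt = −Q_out · (m/V).
dm/m = −Q_out dt/(V₀ + 14.7100 t); integrating gives ln(m/m₀) = −(Q_out/(Q_in−Q_out)) ln(V/V₀).
m = m₀ (V₀/V)^(Q_out/(Q_in−Q_out)) = 53.16 × (339.6/699.112)^(1.39089) = 19.4729 g.
C = m/V = 19.4729/699.112 = 0.0278537 g/L.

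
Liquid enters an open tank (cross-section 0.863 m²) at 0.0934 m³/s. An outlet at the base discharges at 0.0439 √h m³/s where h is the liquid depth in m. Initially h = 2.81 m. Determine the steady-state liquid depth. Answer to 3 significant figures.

4.53 m

A dh/dt = Q_in − 0.0439 √h. Steady state requires inflow = outflow:
Q_in = 0.0439 √h_ss ⇒ √h_ss = 0.0934/0.0439 = 2.1276.
h_ss = 2.1276² = 4.5265 m. (Since h₀ = 2.81 m < h_ss, the level will rise toward this value.)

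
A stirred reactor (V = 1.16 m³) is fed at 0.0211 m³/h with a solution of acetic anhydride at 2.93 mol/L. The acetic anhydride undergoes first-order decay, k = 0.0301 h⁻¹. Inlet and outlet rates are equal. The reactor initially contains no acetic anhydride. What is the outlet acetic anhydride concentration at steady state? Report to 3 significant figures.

1.10 mol/L

Species balance: V dC/dt = Q C_in − Q C − k V C.
Steady state (dC/dt = 0): C_ss = Q C_in/(Q + kV) = C_in/(1 + kV/Q).
C_ss = 0.0211·2.93/(0.0211 + 0.0301·1.16) = 0.061823/0.056016 = 1.1037 mol/L.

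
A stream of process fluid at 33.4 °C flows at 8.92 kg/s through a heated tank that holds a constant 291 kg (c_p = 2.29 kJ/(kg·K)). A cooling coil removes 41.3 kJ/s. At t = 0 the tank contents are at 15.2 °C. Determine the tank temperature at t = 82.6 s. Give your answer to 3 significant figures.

Unsteady energy balance on the tank contents: M c_p dT/dt = ṁ c_p (T_in − T) − 41.3.
Rearrange: dT/dt = (T_ss − T)/τ with τ = M/ṁ = 32.623 s and T_ss = T_in − Q̇/(ṁ c_p) = 31.378 °C.
Integrating: T(t) = T_ss + (T₀ − T_ss) e^(−t/τ).
T(82.6) = 31.378 + (-16.178)·e^(−82.6/32.623) = 31.378 + (-16.178)·0.079505 = 30.092 °C.

30.1 °C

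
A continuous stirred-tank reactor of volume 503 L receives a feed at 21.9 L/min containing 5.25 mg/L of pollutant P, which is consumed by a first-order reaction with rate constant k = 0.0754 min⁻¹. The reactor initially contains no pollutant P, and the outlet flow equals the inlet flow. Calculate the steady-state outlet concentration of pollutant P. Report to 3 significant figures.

1.92 mg/L

Species balance: V dC/dt = Q C_in − Q C − k V C.
At steady state: 0 = Q C_in − (Q + kV) C_ss, so C_ss = Q C_in/(Q + kV).
C_ss = 21.9·5.25/(21.9 + 0.0754·503) = 114.97/59.826 = 1.9218 mg/L.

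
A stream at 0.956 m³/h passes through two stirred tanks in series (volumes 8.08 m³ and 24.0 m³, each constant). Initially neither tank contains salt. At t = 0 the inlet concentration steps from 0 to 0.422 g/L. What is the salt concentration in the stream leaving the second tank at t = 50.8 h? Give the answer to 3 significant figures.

0.338 g/L

Each tank obeys Vᵢ dCᵢ/dt = Q(Cᵢ₋₁ − Cᵢ), so τᵢ = Vᵢ/Q.
τ₁ = 8.08/0.956 = 8.4519 h; τ₂ = 24.0/0.956 = 25.105 h.
Tank 1: C₁ = C_in(1 − e^(−t/τ₁)). Tank 2 (τ₁ ≠ τ₂): C₂ = C_in[1 − (τ₁ e^(−t/τ₁) − τ₂ e^(−t/τ₂))/(τ₁ − τ₂)].
At t = 50.8: e^(−t/τ₁) = 0.0024529, e^(−t/τ₂) = 0.13219.
C₂ = 0.422·[1 − (8.4519·0.0024529 − 25.105·0.13219)/(-16.653)] = 0.422·0.80197 = 0.33843 g/L.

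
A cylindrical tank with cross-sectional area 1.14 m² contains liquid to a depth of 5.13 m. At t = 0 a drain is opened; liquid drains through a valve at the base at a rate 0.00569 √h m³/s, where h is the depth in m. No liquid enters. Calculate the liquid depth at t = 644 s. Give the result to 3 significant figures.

0.433 m

A dh/dt = −Q_out = −0.00569 √h.
Separate and integrate: 2(√h − √h₀) = −(0.00569/A) t.
√h = √5.13 − 0.00569·644/(2·1.14) = 2.2650 − 1.6072 = 0.65777.
h = 0.65777² = 0.43267 m.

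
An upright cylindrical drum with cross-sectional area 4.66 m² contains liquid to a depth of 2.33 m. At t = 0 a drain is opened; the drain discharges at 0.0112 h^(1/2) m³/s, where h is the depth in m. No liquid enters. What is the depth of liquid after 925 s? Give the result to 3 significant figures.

A dh/dt = −Q_out = −0.0112 √h.
∫ h^(−1/2) dh = −(0.0112/A) ∫ dt, giving 2√h = 2√h₀ − (0.0112/A) t.
√h = √2.33 − 0.0112·925/(2·4.66) = 1.5264 − 1.1116 = 0.41485.
h = 0.41485² = 0.17210 m.

0.172 m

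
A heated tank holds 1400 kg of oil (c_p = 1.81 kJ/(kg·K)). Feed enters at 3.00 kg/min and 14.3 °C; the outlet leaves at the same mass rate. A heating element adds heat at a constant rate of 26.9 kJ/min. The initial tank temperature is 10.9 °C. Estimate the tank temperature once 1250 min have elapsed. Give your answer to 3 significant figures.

18.7 °C

Heat balance on the well-mixed liquid: M c_p dT/dt = ṁ c_p (T_in − T) + 26.9.
τ = M/ṁ = 466.67 min; T_ss = T_in + Q̇/(ṁ c_p) = 14.3 + 26.9/(3.00·1.81) = 19.254 °C.
This is linear first-order; T(t) = T_ss + (T₀ − T_ss) e^(−t/τ).
T(1250) = 19.254 + (-8.3540)·e^(−1250/466.67) = 19.254 + (-8.3540)·0.068661 = 18.680 °C.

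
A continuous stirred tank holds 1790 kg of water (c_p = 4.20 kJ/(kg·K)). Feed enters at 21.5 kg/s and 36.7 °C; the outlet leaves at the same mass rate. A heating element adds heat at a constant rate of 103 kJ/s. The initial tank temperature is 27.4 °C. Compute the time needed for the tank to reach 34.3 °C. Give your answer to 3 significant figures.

M c_p dT/dt = ṁ c_p (T_in − T) + Q̇.
τ = M/ṁ = 83.256 s; T_ss = T_in + Q̇/(ṁ c_p) = 37.841 °C.
T(t) = T_ss + (T₀ − T_ss) e^(−t/τ). Set T = 34.3:
e^(−t/τ) = (34.3 − 37.841)/(27.4 − 37.841) = 0.33912
t = −83.256 · ln(0.33912) = 90.033 s.

90.0 s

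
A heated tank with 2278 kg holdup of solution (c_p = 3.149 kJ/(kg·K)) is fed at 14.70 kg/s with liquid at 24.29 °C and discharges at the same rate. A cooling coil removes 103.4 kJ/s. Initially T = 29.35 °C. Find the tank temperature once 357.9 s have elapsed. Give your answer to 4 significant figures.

M c_p dT/dt = ṁ c_p (T_in − T) − Q̇.
τ = M/ṁ = 154.966 s; T_ss = T_in − Q̇/(ṁ c_p) = 24.29 − 103.4/(14.70·3.149) = 22.0563 °C.
Solution: T(t) = T_ss + (T₀ − T_ss) e^(−t/τ).
T(357.9) = 22.0563 + (7.29373)·e^(−357.9/154.966) = 22.0563 + (7.29373)·0.0993070 = 22.7806 °C.

22.78 °C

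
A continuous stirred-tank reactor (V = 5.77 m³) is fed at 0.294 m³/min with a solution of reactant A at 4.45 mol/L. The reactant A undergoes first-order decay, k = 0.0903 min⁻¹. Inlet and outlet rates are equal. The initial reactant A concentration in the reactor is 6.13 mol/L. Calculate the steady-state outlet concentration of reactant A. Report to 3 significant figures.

1.61 mol/L

Accumulation = in − out − consumed: V dC/dt = Q C_in − Q C − k V C.
Steady state (dC/dt = 0): C_ss = Q C_in/(Q + kV) = C_in/(1 + kV/Q).
C_ss = 0.294·4.45/(0.294 + 0.0903·5.77) = 1.3083/0.81503 = 1.6052 mol/L.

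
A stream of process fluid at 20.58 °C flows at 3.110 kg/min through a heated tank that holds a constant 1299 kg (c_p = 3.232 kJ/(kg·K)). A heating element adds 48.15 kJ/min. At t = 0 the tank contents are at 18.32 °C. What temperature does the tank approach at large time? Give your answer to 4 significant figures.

25.37 °C

First-law balance (no shaft work): M c_p dT/dt = ṁ c_p (T_in − T) + 48.15.
At steady state dT/dt = 0 ⇒ T_ss = T_in + Q̇/(ṁ c_p) = 20.58 + 48.15/(3.110·3.232) = 25.3703 °C.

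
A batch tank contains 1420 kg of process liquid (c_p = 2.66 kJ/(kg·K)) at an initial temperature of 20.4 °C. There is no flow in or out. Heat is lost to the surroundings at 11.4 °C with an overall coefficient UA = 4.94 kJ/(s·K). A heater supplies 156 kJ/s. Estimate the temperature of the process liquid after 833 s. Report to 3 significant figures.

Lumped-capacitance energy balance: M c_p dT/dt = UA(T_amb − T) + Q̇.
dT/dt = (T_ss − T)/τ with T_ss = T_amb + Q̇/UA = 11.4 + 156/4.94 = 42.979 °C, τ = M c_p/UA = 1420·2.66/4.94 = 764.62 s.
T approaches T_ss exponentially: T(t) = T_ss + (T₀ − T_ss) e^(−t/τ).
T(833) = 42.979 + (-22.579)·0.33641 = 35.383 °C.

35.4 °C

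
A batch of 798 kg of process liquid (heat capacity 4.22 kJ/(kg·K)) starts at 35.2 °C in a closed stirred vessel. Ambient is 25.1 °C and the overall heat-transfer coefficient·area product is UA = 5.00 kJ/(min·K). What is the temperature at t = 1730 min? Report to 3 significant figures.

25.9 °C

M c_p dT/dt = −UA(T − T_amb).
dT/dt = (T_ss − T)/τ with T_ss = T_amb = 25.100 °C, τ = M c_p/UA = 798·4.22/5.00 = 673.51 min.
Solution: T(t) = T_ss + (T₀ − T_ss) e^(−t/τ).
T(1730) = 25.100 + (10.100)·0.076641 = 25.874 °C.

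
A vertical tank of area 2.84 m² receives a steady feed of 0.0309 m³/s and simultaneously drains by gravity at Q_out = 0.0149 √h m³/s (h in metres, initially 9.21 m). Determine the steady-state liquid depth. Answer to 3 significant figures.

Volume balance on the tank: A dh/dt = Q_in − 0.0149 √h. At steady state dh/dt = 0:
Q_in = 0.0149 √h_ss ⇒ √h_ss = 0.0309/0.0149 = 2.0738.
h_ss = 2.0738² = 4.3008 m. (Since h₀ = 9.21 m > h_ss, the level will fall toward this value.)

4.30 m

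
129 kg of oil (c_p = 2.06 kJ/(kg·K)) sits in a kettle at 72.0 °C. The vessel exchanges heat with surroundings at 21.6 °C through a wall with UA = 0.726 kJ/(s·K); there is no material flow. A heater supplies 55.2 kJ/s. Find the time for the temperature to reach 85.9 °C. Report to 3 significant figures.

286 s

Energy balance: M c_p dT/dt = −UA(T − T_amb) + Q̇.
τ = M c_p/UA = 366.03 s; T_ss = T_amb + Q̇/UA = 21.6 + 55.2/0.726 = 97.633 °C.
T(t) = T_ss + (T₀ − T_ss)e^(−t/τ); set T = 85.9:
t = −τ ln[(T − T_ss)/(T₀ − T_ss)] = −366.03 · ln(0.45773) = 286.04 s.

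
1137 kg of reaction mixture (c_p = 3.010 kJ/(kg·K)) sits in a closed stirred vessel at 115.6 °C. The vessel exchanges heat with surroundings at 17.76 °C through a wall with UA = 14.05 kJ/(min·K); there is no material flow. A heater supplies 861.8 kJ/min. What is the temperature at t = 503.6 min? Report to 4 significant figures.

First-law balance (no shaft work): M c_p dT/dt = −UA(T − T_amb) + Q̇.
dT/dt = (T_ss − T)/τ with T_ss = T_amb + Q̇/UA = 17.76 + 861.8/14.05 = 79.0981 °C, τ = M c_p/UA = 1137·3.010/14.05 = 243.585 min.
Integrating: T(t) = T_ss + (T₀ − T_ss) e^(−t/τ).
T(503.6) = 79.0981 + (36.5019)·0.126508 = 83.7159 °C.

83.72 °C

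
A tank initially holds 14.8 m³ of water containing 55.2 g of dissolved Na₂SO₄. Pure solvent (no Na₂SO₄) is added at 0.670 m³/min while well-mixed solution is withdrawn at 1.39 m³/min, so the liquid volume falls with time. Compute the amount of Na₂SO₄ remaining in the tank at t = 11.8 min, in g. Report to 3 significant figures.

Let m(t) be the amount of Na₂SO₄. Volume: V(t) = V₀ + (Q_in − Q_out) t = 14.8 − 0.72000 t; V(11.8) = 6.3040 m³.
Species balance (pure solvent in): dm/dt = −Q_out · m/V(t).
Separate: dm/m = −Q_out dt/V(t) ⇒ ln(m/m₀) = −(Q_out/(Q_in−Q_out)) ln(V/V₀).
m = m₀ (V₀/V)^(Q_out/(Q_in−Q_out)) = 55.2 × (14.8/6.3040)^(-1.9306) = 10.626 g.

10.6 g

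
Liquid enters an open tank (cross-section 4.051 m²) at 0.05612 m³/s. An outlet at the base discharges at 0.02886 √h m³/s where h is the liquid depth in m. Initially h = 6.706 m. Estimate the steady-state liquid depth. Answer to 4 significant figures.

A dh/dt = Q_in − 0.02886 √h. Steady state requires inflow = outflow:
Q_in = 0.02886 √h_ss ⇒ √h_ss = 0.05612/0.02886 = 1.94456.
h_ss = 1.94456² = 3.78131 m. (Since h₀ = 6.706 m > h_ss, the level will fall toward this value.)

3.781 m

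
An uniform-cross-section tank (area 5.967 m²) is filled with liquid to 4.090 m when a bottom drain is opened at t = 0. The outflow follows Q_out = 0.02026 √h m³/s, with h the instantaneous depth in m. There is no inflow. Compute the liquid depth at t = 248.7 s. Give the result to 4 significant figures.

2.561 m

With no inflow, A dh/dt = −0.02026 √h.
Separate and integrate: 2(√h − √h₀) = −(0.02026/A) t.
√h = √4.090 − 0.02026·248.7/(2·5.967) = 2.02237 − 0.422211 = 1.60016.
h = 1.60016² = 2.56053 m.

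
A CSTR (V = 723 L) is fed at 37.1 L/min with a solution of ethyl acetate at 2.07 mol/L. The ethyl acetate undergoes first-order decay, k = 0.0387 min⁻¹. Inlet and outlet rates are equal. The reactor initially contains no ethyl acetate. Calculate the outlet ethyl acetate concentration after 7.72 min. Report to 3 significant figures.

0.591 mol/L

Species balance: V dC/dt = Q C_in − Q C − k V C.
dC/dt = (Q/V) C_in − (Q/V + k) C; effective rate a = Q/V + k = 0.051314 + 0.0387 = 0.090014 min⁻¹.
C_ss = Q C_in/(Q + kV) = 1.1800 mol/L; C(t) = C_ss + (C₀ − C_ss) e^(−a t).
C(7.72) = 1.1800 + (-1.1800)·e^(−0.090014·7.72) = 1.1800 + (-1.1800)·0.49912 = 0.59106 mol/L.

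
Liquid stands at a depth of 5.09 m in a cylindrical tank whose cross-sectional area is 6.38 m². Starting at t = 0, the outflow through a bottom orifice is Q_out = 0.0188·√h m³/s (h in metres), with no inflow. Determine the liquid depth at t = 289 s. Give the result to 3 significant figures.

3.35 m

Unsteady balance on liquid volume: A dh/dt = −0.0188 √h.
This is separable: 2 d(√h)/dt = −0.0188/A, so √h = √h₀ − (0.0188/(2A)) t.
√h = √5.09 − 0.0188·289/(2·6.38) = 2.2561 − 0.42580 = 1.8303.
h = 1.8303² = 3.3500 m.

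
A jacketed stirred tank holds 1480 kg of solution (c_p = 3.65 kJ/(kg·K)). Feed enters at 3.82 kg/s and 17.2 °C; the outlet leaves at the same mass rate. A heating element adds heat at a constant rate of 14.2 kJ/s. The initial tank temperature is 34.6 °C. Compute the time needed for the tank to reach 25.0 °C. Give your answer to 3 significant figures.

342 s

First-law balance (no shaft work): M c_p dT/dt = ṁ c_p (T_in − T) + 14.2.
τ = M/ṁ = 387.43 s; T_ss = T_in + Q̇/(ṁ c_p) = 18.218 °C.
T(t) = T_ss + (T₀ − T_ss) e^(−t/τ). Set T = 25.0:
e^(−t/τ) = (25.0 − 18.218)/(34.6 − 18.218) = 0.41398
t = −387.43 · ln(0.41398) = 341.70 s.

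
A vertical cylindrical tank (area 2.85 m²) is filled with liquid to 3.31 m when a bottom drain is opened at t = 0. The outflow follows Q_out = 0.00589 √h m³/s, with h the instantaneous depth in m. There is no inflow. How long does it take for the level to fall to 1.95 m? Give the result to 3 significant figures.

409 s

Unsteady balance on liquid volume: A dh/dt = −0.00589 √h.
∫ h^(−1/2) dh = −(0.00589/A) ∫ dt, giving 2√h = 2√h₀ − (0.00589/A) t.
t = 2A(√h₀ − √h)/0.00589 = 2·2.85·(√3.31 − √1.95)/0.00589
  = 5.7000 × (1.8193 − 1.3964) / 0.00589 = 409.27 s.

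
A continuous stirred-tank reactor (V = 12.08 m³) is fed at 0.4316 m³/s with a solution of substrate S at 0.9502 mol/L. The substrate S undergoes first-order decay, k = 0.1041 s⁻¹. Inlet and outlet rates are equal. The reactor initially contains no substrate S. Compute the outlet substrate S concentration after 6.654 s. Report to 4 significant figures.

0.1470 mol/L

Accumulation = in − out − consumed: V dC/dt = Q C_in − Q C − k V C.
This is linear with rate a = Q/V + k = 0.139828 s⁻¹.
C_ss = Q C_in/(Q + kV) = 0.242792 mol/L; C(t) = C_ss + (C₀ − C_ss) e^(−a t).
C(6.654) = 0.242792 + (-0.242792)·e^(−0.139828·6.654) = 0.242792 + (-0.242792)·0.394389 = 0.147037 mol/L.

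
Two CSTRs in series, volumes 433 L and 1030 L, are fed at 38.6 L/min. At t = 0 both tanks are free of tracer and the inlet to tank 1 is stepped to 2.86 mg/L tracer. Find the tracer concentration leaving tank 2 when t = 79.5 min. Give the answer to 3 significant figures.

2.61 mg/L

Each tank obeys Vᵢ dCᵢ/dt = Q(Cᵢ₋₁ − Cᵢ), so τᵢ = Vᵢ/Q.
τ₁ = 433/38.6 = 11.218 min; τ₂ = 1030/38.6 = 26.684 min.
Solving the cascade with C₁(0)=C₂(0)=0 gives C₂(t) = C_in[1 − (τ₁ e^(−t/τ₁) − τ₂ e^(−t/τ₂))/(τ₁ − τ₂)].
At t = 79.5: e^(−t/τ₁) = 0.00083585, e^(−t/τ₂) = 0.050827.
C₂ = 2.86·[1 − (11.218·0.00083585 − 26.684·0.050827)/(-15.466)] = 2.86·0.91291 = 2.6109 mg/L.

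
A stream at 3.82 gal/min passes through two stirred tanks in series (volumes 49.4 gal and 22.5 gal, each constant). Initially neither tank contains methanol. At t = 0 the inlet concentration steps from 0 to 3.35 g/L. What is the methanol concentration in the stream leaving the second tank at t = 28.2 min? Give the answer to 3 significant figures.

Species balance on tank i: dCᵢ/dt = (Cᵢ₋₁ − Cᵢ)/τᵢ with τᵢ = Vᵢ/Q.
τ₁ = 49.4/3.82 = 12.932 min; τ₂ = 22.5/3.82 = 5.8901 min.
Tank 1: C₁ = C_in(1 − e^(−t/τ₁)). Tank 2 (τ₁ ≠ τ₂): C₂ = C_in[1 − (τ₁ e^(−t/τ₁) − τ₂ e^(−t/τ₂))/(τ₁ − τ₂)].
At t = 28.2: e^(−t/τ₁) = 0.11297, e^(−t/τ₂) = 0.0083313.
C₂ = 3.35·[1 − (12.932·0.11297 − 5.8901·0.0083313)/(7.0419)] = 3.35·0.79951 = 2.6784 g/L.

2.68 g/L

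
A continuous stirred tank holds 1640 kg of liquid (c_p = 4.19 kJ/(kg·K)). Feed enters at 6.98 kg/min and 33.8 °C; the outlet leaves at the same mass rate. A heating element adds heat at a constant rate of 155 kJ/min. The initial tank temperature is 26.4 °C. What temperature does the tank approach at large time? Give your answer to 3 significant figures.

Unsteady energy balance on the tank contents: M c_p dT/dt = ṁ c_p (T_in − T) + 155.
At steady state dT/dt = 0 ⇒ T_ss = T_in + Q̇/(ṁ c_p) = 33.8 + 155/(6.98·4.19) = 39.100 °C.

39.1 °C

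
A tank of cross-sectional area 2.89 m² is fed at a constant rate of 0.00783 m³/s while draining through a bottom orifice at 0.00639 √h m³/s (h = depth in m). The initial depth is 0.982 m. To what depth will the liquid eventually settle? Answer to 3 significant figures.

1.50 m

Level balance: A dh/dt = 0.00783 − 0.00639 √h. Setting dh/dt = 0:
Q_in = 0.00639 √h_ss ⇒ √h_ss = 0.00783/0.00639 = 1.2254.
h_ss = 1.2254² = 1.5015 m. (Since h₀ = 0.982 m < h_ss, the level will rise toward this value.)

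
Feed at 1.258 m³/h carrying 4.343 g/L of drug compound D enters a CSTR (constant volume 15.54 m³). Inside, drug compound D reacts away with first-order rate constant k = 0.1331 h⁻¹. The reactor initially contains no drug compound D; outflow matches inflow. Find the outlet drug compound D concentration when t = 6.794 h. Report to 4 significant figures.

1.259 g/L

V dC/dt = Q(C_in − C) − k V C.
This is linear with rate a = Q/V + k = 0.214052 h⁻¹.
C_ss = Q C_in/(Q + kV) = 1.64248 g/L; C(t) = C_ss + (C₀ − C_ss) e^(−a t).
C(6.794) = 1.64248 + (-1.64248)·e^(−0.214052·6.794) = 1.64248 + (-1.64248)·0.233570 = 1.25884 g/L.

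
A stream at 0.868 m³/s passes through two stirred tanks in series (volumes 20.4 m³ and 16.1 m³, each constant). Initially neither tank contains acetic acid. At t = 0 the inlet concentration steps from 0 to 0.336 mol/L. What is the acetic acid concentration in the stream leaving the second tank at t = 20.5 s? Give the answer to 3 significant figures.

0.0863 mol/L

Each tank obeys Vᵢ dCᵢ/dt = Q(Cᵢ₋₁ − Cᵢ), so τᵢ = Vᵢ/Q.
τ₁ = 20.4/0.868 = 23.502 s; τ₂ = 16.1/0.868 = 18.548 s.
Tank 1: C₁ = C_in(1 − e^(−t/τ₁)). Tank 2 (τ₁ ≠ τ₂): C₂ = C_in[1 − (τ₁ e^(−t/τ₁) − τ₂ e^(−t/τ₂))/(τ₁ − τ₂)].
At t = 20.5: e^(−t/τ₁) = 0.41801, e^(−t/τ₂) = 0.33114.
C₂ = 0.336·[1 − (23.502·0.41801 − 18.548·0.33114)/(4.9539)] = 0.336·0.25674 = 0.086264 mol/L.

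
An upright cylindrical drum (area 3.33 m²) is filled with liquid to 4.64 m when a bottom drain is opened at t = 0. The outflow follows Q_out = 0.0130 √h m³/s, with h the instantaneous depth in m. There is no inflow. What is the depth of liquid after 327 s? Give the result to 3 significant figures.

2.30 m

Mass balance (ρ constant): A dh/dt = −0.0130 √h.
∫ h^(−1/2) dh = −(0.0130/A) ∫ dt, giving 2√h = 2√h₀ − (0.0130/A) t.
√h = √4.64 − 0.0130·327/(2·3.33) = 2.1541 − 0.63829 = 1.5158.
h = 1.5158² = 2.2976 m.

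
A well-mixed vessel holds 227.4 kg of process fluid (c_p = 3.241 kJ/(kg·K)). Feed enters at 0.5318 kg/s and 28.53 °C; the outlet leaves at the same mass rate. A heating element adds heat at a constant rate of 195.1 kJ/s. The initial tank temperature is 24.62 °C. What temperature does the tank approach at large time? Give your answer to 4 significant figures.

First-law balance (no shaft work): M c_p dT/dt = ṁ c_p (T_in − T) + 195.1.
At steady state dT/dt = 0 ⇒ T_ss = T_in + Q̇/(ṁ c_p) = 28.53 + 195.1/(0.5318·3.241) = 141.726 °C.

141.7 °C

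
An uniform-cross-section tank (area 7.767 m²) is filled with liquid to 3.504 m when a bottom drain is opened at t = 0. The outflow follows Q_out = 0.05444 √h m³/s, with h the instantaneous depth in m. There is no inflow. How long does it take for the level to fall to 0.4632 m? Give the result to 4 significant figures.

With no inflow, A dh/dt = −0.05444 √h.
Separate and integrate: 2(√h − √h₀) = −(0.05444/A) t.
t = 2A(√h₀ − √h)/0.05444 = 2·7.767·(√3.504 − √0.4632)/0.05444
  = 15.5340 × (1.87190 − 0.680588) / 0.05444 = 339.930 s.

339.9 s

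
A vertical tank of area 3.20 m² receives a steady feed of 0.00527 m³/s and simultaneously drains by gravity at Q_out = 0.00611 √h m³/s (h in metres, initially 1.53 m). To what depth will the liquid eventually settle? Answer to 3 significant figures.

Mass balance (ρ constant): A dh/dt = Q_in − 0.00611 √h. At steady state dh/dt = 0:
Q_in = 0.00611 √h_ss ⇒ √h_ss = 0.00527/0.00611 = 0.86252.
h_ss = 0.86252² = 0.74394 m. (Since h₀ = 1.53 m > h_ss, the level will fall toward this value.)

0.744 m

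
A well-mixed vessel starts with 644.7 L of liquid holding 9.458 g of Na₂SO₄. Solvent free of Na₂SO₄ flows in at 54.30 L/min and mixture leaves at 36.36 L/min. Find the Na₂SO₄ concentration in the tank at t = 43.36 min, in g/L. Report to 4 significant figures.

0.001337 g/L

Let m(t) be the amount of Na₂SO₄. Volume: V(t) = V₀ + (Q_in − Q_out) t = 644.7 + 17.9400 t; V(43.36) = 1422.58 L.
Solute balance: dm/dt = 0 − Q_out C = −Q_out m/V(t).
Separate: dm/m = −Q_out dt/V(t) ⇒ ln(m/m₀) = −(Q_out/(Q_in−Q_out)) ln(V/V₀).
m = m₀ (V₀/V)^(Q_out/(Q_in−Q_out)) = 9.458 × (644.7/1422.58)^(2.02676) = 1.90180 g.
C = m/V = 1.90180/1422.58 = 0.00133687 g/L.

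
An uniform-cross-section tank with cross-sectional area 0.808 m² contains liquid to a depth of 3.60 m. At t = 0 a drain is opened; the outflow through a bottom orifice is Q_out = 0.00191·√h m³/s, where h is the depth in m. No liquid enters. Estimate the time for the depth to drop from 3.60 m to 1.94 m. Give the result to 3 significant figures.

427 s

Volume balance on the tank: A dh/dt = −0.00191 √h.
This is separable: 2 d(√h)/dt = −0.00191/A, so √h = √h₀ − (0.00191/(2A)) t.
t = 2A(√h₀ − √h)/0.00191 = 2·0.808·(√3.60 − √1.94)/0.00191
  = 1.6160 × (1.8974 − 1.3928) / 0.00191 = 426.87 s.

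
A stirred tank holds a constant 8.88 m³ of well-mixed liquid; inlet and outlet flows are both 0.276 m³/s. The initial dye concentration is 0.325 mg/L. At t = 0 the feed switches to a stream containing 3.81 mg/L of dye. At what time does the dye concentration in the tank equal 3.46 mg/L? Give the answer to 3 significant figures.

Accumulation = in − out for the solute gives V dC/dt = Q(C_in − C), so τ = V/Q = 32.174 s.
C(t) = C_in + (C₀ − C_in) e^(−t/τ). Set C = 3.46 and solve for t:
e^(−t/τ) = (C − C_in)/(C₀ − C_in) = (3.46 − 3.81)/(0.325 − 3.81) = 0.10043
t = −τ ln(…) = 32.174 × 2.2983 = 73.945 s.

73.9 s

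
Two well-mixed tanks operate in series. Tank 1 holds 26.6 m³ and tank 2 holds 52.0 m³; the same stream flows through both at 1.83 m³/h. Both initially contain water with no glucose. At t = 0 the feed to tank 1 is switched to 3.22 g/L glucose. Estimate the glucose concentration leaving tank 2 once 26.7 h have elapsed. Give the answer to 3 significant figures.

Each tank obeys Vᵢ dCᵢ/dt = Q(Cᵢ₋₁ − Cᵢ), so τᵢ = Vᵢ/Q.
τ₁ = 26.6/1.83 = 14.536 h; τ₂ = 52.0/1.83 = 28.415 h.
Tank 1: C₁ = C_in(1 − e^(−t/τ₁)). Tank 2 (τ₁ ≠ τ₂): C₂ = C_in[1 − (τ₁ e^(−t/τ₁) − τ₂ e^(−t/τ₂))/(τ₁ − τ₂)].
At t = 26.7: e^(−t/τ₁) = 0.15931, e^(−t/τ₂) = 0.39077.
C₂ = 3.22·[1 − (14.536·0.15931 − 28.415·0.39077)/(-13.880)] = 3.22·0.36684 = 1.1812 g/L.

1.18 g/L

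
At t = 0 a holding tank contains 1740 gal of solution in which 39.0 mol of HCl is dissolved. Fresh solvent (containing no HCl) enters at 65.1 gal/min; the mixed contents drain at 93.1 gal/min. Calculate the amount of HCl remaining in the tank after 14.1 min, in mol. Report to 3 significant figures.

16.6 mol

Total volume: dV/dt = Q_in − Q_out = -28.000 gal/min, so V(t) = 1740 − 28.000 t and V(14.1) = 1345.2 gal.
Solute balance: dm/dt = 0 − Q_out C = −Q_out m/V(t).
Separate: dm/m = −Q_out dt/V(t) ⇒ ln(m/m₀) = −(Q_out/(Q_in−Q_out)) ln(V/V₀).
m = m₀ (V₀/V)^(Q_out/(Q_in−Q_out)) = 39.0 × (1740/1345.2)^(-3.3250) = 16.575 mol.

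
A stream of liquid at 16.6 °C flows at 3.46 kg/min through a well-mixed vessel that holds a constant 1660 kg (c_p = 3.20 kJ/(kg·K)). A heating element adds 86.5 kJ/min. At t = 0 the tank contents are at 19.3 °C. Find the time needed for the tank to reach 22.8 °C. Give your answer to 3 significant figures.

554 min

Heat balance on the well-mixed liquid: M c_p dT/dt = ṁ c_p (T_in − T) + 86.5.
τ = M/ṁ = 479.77 min; T_ss = T_in + Q̇/(ṁ c_p) = 24.413 °C.
T(t) = T_ss + (T₀ − T_ss) e^(−t/τ). Set T = 22.8:
e^(−t/τ) = (22.8 − 24.413)/(19.3 − 24.413) = 0.31540
t = −479.77 · ln(0.31540) = 553.61 min.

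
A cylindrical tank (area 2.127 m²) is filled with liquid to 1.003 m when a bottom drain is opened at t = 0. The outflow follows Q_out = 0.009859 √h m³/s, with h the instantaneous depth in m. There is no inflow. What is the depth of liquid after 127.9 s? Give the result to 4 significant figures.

0.4971 m

A dh/dt = −Q_out = −0.009859 √h.
Separate and integrate: 2(√h − √h₀) = −(0.009859/A) t.
√h = √1.003 − 0.009859·127.9/(2·2.127) = 1.00150 − 0.296419 = 0.705080.
h = 0.705080² = 0.497138 m.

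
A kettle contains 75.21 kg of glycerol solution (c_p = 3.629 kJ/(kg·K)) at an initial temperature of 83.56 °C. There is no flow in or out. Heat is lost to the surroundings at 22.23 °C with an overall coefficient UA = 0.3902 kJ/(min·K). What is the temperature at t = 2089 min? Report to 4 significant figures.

25.32 °C

M c_p dT/dt = −UA(T − T_amb).
dT/dt = (T_ss − T)/τ with T_ss = T_amb = 22.2300 °C, τ = M c_p/UA = 75.21·3.629/0.3902 = 699.480 min.
This is linear first-order; T(t) = T_ss + (T₀ − T_ss) e^(−t/τ).
T(2089) = 22.2300 + (61.3300)·0.0504635 = 25.3249 °C.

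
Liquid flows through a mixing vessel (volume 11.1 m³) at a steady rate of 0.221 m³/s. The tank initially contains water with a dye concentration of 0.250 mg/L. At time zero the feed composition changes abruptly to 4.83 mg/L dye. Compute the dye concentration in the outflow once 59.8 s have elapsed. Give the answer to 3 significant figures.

Species balance on the tank: V dC/dt = Q(C_in − C).
Time constant τ = V/Q = 11.1/0.221 = 50.226 s.
C approaches C_in exponentially: C(t) = C_in + (C₀ − C_in) e^(−t/τ).
C(59.8) = 4.83 + (0.250 − 4.83)·e^(−59.8/50.226) = 4.83 + (-4.5800)·0.30403 = 3.4375 mg/L.

3.44 mg/L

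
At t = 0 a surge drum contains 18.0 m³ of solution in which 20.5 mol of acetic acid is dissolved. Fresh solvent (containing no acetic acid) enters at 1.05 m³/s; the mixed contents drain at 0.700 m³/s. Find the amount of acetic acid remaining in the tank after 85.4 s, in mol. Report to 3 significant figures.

2.90 mol

Total volume: dV/dt = Q_in − Q_out = 0.35000 m³/s, so V(t) = 18.0 + 0.35000 t and V(85.4) = 47.890 m³.
No acetic acid enters, so dm/dt = −Q_out · (m/V).
Separate: dm/m = −Q_out dt/V(t) ⇒ ln(m/m₀) = −(Q_out/(Q_in−Q_out)) ln(V/V₀).
m = m₀ (V₀/V)^(Q_out/(Q_in−Q_out)) = 20.5 × (18.0/47.890)^(2.0000) = 2.8961 mol.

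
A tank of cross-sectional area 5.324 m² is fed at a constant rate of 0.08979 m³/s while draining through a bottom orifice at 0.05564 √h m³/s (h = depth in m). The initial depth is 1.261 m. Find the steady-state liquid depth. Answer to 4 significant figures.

2.604 m

Level balance: A dh/dt = 0.08979 − 0.05564 √h. Setting dh/dt = 0:
Q_in = 0.05564 √h_ss ⇒ √h_ss = 0.08979/0.05564 = 1.61377.
h_ss = 1.61377² = 2.60424 m. (Since h₀ = 1.261 m < h_ss, the level will rise toward this value.)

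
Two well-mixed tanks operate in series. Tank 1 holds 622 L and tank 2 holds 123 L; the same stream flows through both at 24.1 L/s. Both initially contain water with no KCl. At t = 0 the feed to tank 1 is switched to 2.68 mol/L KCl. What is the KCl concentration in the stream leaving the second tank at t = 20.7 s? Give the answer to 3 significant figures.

1.19 mol/L

Time constants: τᵢ = Vᵢ/Q for each well-mixed tank.
τ₁ = 622/24.1 = 25.809 s; τ₂ = 123/24.1 = 5.1037 s.
Solving the cascade with C₁(0)=C₂(0)=0 gives C₂(t) = C_in[1 − (τ₁ e^(−t/τ₁) − τ₂ e^(−t/τ₂))/(τ₁ − τ₂)].
At t = 20.7: e^(−t/τ₁) = 0.44841, e^(−t/τ₂) = 0.017321.
C₂ = 2.68·[1 − (25.809·0.44841 − 5.1037·0.017321)/(20.705)] = 2.68·0.44533 = 1.1935 mol/L.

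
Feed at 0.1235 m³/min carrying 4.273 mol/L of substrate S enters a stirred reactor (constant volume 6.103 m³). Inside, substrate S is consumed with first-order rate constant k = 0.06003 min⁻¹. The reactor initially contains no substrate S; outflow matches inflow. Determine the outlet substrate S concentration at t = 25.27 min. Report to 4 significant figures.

0.9355 mol/L

V dC/dt = Q(C_in − C) − k V C.
dC/dt = (Q/V) C_in − (Q/V + k) C; effective rate a = Q/V + k = 0.0202359 + 0.06003 = 0.0802659 min⁻¹.
C_ss = Q C_in/(Q + kV) = 1.07727 mol/L; C(t) = C_ss + (C₀ − C_ss) e^(−a t).
C(25.27) = 1.07727 + (-1.07727)·e^(−0.0802659·25.27) = 1.07727 + (-1.07727)·0.131556 = 0.935550 mol/L.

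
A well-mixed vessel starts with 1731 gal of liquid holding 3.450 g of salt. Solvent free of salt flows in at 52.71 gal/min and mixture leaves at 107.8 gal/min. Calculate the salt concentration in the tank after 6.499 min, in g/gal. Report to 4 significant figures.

0.001597 g/gal

Let m(t) be the amount of salt. Volume: V(t) = V₀ + (Q_in − Q_out) t = 1731 − 55.0900 t; V(6.499) = 1372.97 gal.
No salt enters, so dm/dt = −Q_out · (m/V).
dm/m = −Q_out dt/(V₀ − 55.0900 t); integrating gives ln(m/m₀) = −(Q_out/(Q_in−Q_out)) ln(V/V₀).
m = m₀ (V₀/V)^(Q_out/(Q_in−Q_out)) = 3.450 × (1731/1372.97)^(-1.95680) = 2.19227 g.
C = m/V = 2.19227/1372.97 = 0.00159674 g/gal.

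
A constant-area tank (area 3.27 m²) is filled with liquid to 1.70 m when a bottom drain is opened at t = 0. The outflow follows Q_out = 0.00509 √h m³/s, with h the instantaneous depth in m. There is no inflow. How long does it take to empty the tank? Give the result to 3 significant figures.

With no inflow, A dh/dt = −0.00509 √h.
Separate and integrate: 2(√h − √h₀) = −(0.00509/A) t.
Set h = 0: 2√h₀ = (0.00509/A) t_empty ⇒ t_empty = 2A√h₀/0.00509.
t_empty = 2·3.27·√1.70/0.00509 = 6.5400·1.3038/0.00509 = 1675.3 s.

1680 s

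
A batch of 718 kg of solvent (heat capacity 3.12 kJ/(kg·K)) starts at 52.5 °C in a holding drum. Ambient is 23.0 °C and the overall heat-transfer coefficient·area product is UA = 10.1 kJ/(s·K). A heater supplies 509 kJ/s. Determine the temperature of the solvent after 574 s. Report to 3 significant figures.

71.8 °C

Lumped-capacitance energy balance: M c_p dT/dt = UA(T_amb − T) + Q̇.
dT/dt = (T_ss − T)/τ with T_ss = T_amb + Q̇/UA = 23.0 + 509/10.1 = 73.396 °C, τ = M c_p/UA = 718·3.12/10.1 = 221.80 s.
Solution: T(t) = T_ss + (T₀ − T_ss) e^(−t/τ).
T(574) = 73.396 + (-20.896)·0.075175 = 71.825 °C.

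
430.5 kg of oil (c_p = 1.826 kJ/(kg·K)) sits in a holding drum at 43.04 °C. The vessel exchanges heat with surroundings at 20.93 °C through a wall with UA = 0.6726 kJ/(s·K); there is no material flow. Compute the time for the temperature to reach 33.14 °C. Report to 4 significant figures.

694.0 s

Lumped-capacitance energy balance: M c_p dT/dt = UA(T_amb − T).
τ = M c_p/UA = 1168.74 s; T_ss = T_amb = 20.9300 °C.
T(t) = T_ss + (T₀ − T_ss)e^(−t/τ); set T = 33.14:
t = −τ ln[(T − T_ss)/(T₀ − T_ss)] = −1168.74 · ln(0.552239) = 693.967 s.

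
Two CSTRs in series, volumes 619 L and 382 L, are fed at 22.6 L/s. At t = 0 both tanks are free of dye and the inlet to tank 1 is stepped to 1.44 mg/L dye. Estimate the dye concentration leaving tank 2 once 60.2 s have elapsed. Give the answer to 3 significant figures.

Time constants: τᵢ = Vᵢ/Q for each well-mixed tank.
τ₁ = 619/22.6 = 27.389 s; τ₂ = 382/22.6 = 16.903 s.
Solving the cascade with C₁(0)=C₂(0)=0 gives C₂(t) = C_in[1 − (τ₁ e^(−t/τ₁) − τ₂ e^(−t/τ₂))/(τ₁ − τ₂)].
At t = 60.2: e^(−t/τ₁) = 0.11103, e^(−t/τ₂) = 0.028394.
C₂ = 1.44·[1 − (27.389·0.11103 − 16.903·0.028394)/(10.487)] = 1.44·0.75577 = 1.0883 mg/L.

1.09 mg/L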